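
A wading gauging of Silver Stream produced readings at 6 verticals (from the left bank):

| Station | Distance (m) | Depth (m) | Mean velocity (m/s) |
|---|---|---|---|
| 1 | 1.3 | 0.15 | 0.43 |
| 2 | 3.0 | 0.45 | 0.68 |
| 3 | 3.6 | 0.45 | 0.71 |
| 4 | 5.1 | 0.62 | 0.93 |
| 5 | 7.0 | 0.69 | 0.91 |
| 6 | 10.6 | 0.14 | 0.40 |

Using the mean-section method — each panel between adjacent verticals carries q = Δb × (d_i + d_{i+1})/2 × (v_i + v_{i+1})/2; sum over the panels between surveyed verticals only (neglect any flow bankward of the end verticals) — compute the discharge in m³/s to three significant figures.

Panel 1-2: Δb = 1.7 m, d̄ = (0.15+0.45)/2 = 0.3, v̄ = (0.43+0.68)/2 = 0.555 → q = 1.7×0.3×0.555 = 0.2831 m³/s
Panel 2-3: Δb = 0.6 m, d̄ = (0.45+0.45)/2 = 0.45, v̄ = (0.68+0.71)/2 = 0.695 → q = 0.6×0.45×0.695 = 0.1877 m³/s
Panel 3-4: Δb = 1.5 m, d̄ = (0.45+0.62)/2 = 0.535, v̄ = (0.71+0.93)/2 = 0.82 → q = 1.5×0.535×0.82 = 0.6581 m³/s
Panel 4-5: Δb = 1.9 m, d̄ = (0.62+0.69)/2 = 0.655, v̄ = (0.93+0.91)/2 = 0.92 → q = 1.9×0.655×0.92 = 1.145 m³/s
Panel 5-6: Δb = 3.6 m, d̄ = (0.69+0.14)/2 = 0.415, v̄ = (0.91+0.40)/2 = 0.655 → q = 3.6×0.415×0.655 = 0.9786 m³/s
Q = Σ q = 3.252 m³/s

3.25 m³/s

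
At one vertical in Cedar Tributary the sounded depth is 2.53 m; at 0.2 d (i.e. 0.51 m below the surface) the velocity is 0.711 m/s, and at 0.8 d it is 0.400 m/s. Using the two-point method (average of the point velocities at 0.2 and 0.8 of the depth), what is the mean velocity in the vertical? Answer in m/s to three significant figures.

v̄ = (0.711 + 0.400) / 2 = 0.5555 m/s

0.556 m/s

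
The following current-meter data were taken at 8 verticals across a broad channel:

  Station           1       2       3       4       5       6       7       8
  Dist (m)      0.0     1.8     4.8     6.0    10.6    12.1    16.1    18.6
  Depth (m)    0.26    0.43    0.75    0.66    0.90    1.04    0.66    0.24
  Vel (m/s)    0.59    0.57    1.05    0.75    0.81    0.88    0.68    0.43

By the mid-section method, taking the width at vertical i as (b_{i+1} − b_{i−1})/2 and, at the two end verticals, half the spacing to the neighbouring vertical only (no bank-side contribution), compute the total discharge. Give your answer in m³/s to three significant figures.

10.1 m³/s

w_1 = (1.8 − 0.0)/2 = 0.9 m; q_1 = 0.59 × 0.26 × 0.9 = 0.1381 m³/s
w_2 = (4.8 − 0.0)/2 = 2.4 m; q_2 = 0.57 × 0.43 × 2.4 = 0.5882 m³/s
w_3 = (6.0 − 1.8)/2 = 2.1 m; q_3 = 1.05 × 0.75 × 2.1 = 1.654 m³/s
w_4 = (10.6 − 4.8)/2 = 2.9 m; q_4 = 0.75 × 0.66 × 2.9 = 1.436 m³/s
w_5 = (12.1 − 6.0)/2 = 3.05 m; q_5 = 0.81 × 0.90 × 3.05 = 2.223 m³/s
w_6 = (16.1 − 10.6)/2 = 2.75 m; q_6 = 0.88 × 1.04 × 2.75 = 2.517 m³/s
w_7 = (18.6 − 12.1)/2 = 3.25 m; q_7 = 0.68 × 0.66 × 3.25 = 1.459 m³/s
w_8 = (18.6 − 16.1)/2 = 1.25 m; q_8 = 0.43 × 0.24 × 1.25 = 0.1290 m³/s
Q = Σ qᵢ = 10.14 m³/s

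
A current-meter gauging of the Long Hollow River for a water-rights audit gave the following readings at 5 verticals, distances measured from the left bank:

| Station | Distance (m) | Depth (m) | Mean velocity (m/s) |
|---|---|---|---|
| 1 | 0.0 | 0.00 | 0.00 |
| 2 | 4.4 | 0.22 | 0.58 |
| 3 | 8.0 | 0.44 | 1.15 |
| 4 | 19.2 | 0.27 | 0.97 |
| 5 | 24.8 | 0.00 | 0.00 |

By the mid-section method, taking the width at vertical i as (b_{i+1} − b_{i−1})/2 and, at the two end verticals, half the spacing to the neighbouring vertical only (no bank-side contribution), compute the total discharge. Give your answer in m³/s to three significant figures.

6.45 m³/s

w_2 = (8.0 − 0.0)/2 = 4 m; q_2 = 0.58 × 0.22 × 4 = 0.5104 m³/s
w_3 = (19.2 − 4.4)/2 = 7.4 m; q_3 = 1.15 × 0.44 × 7.4 = 3.744 m³/s
w_4 = (24.8 − 8.0)/2 = 8.4 m; q_4 = 0.97 × 0.27 × 8.4 = 2.200 m³/s
Stations 1, 5 contribute zero (depth or velocity is 0).
Q = Σ qᵢ = 6.455 m³/s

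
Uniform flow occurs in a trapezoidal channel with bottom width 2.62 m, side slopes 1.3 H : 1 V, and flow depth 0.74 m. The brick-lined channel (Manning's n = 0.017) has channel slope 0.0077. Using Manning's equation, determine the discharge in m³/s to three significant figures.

8.91 m³/s

A = (b + z·y)·y = (2.62 + 1.3×0.74)×0.74 = 2.651 m²
P = b + 2y√(1+z²) = 2.62 + 2×0.74×√(1+1.3²) = 5.047 m
R = A/P = 2.651/5.047 = 0.5252 m
Q = (1/n)·A·R^(2/3)·S^(1/2) = (1/0.017) × 2.651 × 0.5252^(2/3) × 0.0077^(1/2) = 8.906 m³/s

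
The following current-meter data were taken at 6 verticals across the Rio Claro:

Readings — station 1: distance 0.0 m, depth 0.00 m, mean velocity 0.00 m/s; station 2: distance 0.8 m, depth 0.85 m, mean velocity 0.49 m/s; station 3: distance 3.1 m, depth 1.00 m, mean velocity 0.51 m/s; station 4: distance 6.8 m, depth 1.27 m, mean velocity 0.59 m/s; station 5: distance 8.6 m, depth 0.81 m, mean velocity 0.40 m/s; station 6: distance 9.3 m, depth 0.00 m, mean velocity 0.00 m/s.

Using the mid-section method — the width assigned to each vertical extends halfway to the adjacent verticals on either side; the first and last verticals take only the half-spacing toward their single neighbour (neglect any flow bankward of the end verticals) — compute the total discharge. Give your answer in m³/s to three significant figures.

4.64 m³/s

w_2 = (3.1 − 0.0)/2 = 1.55 m; q_2 = 0.49 × 0.85 × 1.55 = 0.6456 m³/s
w_3 = (6.8 − 0.8)/2 = 3 m; q_3 = 0.51 × 1.00 × 3 = 1.530 m³/s
w_4 = (8.6 − 3.1)/2 = 2.75 m; q_4 = 0.59 × 1.27 × 2.75 = 2.061 m³/s
w_5 = (9.3 − 6.8)/2 = 1.25 m; q_5 = 0.40 × 0.81 × 1.25 = 0.4050 m³/s
Stations 1, 6 contribute zero (depth or velocity is 0).
Q = Σ qᵢ = 4.641 m³/s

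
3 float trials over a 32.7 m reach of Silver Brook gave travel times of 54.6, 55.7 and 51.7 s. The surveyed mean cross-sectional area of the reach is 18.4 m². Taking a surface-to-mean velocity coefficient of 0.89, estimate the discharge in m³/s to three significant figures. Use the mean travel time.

t̄ = (54.6 + 55.7 + 51.7) / 3 = 54 s
v_surface = L / t̄ = 32.7 / 54 = 0.6056 m/s
v_mean = 0.89 × 0.6056 = 0.5389 m/s
Q = A × v_mean = 18.4 × 0.5389 = 9.917 m³/s

9.92 m³/s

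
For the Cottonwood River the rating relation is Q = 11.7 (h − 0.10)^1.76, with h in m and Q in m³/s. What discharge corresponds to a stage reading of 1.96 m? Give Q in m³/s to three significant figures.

Q = 11.7 × (1.96 − 0.10)^1.76 = 11.7 × 1.86^1.76 = 34.88 m³/s

34.9 m³/s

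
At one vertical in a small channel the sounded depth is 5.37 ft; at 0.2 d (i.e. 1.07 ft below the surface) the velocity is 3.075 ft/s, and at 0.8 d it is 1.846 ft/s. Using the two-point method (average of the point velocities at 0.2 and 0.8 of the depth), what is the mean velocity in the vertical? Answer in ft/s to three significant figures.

v̄ = (3.075 + 1.846) / 2 = 2.461 ft/s

2.46 ft/s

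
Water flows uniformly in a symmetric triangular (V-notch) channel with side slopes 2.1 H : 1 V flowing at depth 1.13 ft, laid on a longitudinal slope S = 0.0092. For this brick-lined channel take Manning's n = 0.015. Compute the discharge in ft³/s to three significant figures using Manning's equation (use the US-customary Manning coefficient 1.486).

16.3 ft³/s

A = z·y² = 2.1×1.13² = 2.681 ft²
P = 2y√(1+z²) = 2×1.13×√(1+2.1²) = 5.257 ft
R = A/P = 2.681/5.257 = 0.5101 ft
Q = (1.486/n)·A·R^(2/3)·S^(1/2) = (1.486/0.015) × 2.681 × 0.5101^(2/3) × 0.0092^(1/2) = 16.27 ft³/s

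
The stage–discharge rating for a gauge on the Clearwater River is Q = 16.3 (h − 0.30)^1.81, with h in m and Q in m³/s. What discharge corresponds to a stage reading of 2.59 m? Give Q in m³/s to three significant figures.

73.0 m³/s

Q = 16.3 × (2.59 − 0.30)^1.81 = 16.3 × 2.29^1.81 = 73.03 m³/s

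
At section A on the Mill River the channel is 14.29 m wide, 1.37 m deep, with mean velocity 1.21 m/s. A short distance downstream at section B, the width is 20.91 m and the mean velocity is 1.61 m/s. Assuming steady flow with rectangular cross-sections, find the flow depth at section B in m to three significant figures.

Q = A₁V₁ = (14.29×1.37) × 1.21 = 23.69 m³/s
d₂ = Q/(b₂ V₂) = 23.69/(20.91×1.61) = 0.7037 m

0.704 m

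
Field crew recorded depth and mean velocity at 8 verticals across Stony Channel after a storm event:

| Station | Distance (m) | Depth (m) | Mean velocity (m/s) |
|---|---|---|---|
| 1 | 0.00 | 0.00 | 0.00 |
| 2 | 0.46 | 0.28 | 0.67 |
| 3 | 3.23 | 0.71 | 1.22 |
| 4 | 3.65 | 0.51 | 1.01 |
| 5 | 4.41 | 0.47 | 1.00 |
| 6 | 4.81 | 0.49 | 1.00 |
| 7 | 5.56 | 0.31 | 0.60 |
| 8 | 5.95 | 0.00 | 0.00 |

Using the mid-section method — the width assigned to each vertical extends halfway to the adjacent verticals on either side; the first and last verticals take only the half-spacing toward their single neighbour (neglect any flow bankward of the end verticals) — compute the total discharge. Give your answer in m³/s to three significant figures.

w_2 = (3.23 − 0.00)/2 = 1.615 m; q_2 = 0.67 × 0.28 × 1.615 = 0.3030 m³/s
w_3 = (3.65 − 0.46)/2 = 1.595 m; q_3 = 1.22 × 0.71 × 1.595 = 1.382 m³/s
w_4 = (4.41 − 3.23)/2 = 0.59 m; q_4 = 1.01 × 0.51 × 0.59 = 0.3039 m³/s
w_5 = (4.81 − 3.65)/2 = 0.58 m; q_5 = 1.00 × 0.47 × 0.58 = 0.2726 m³/s
w_6 = (5.56 − 4.41)/2 = 0.575 m; q_6 = 1.00 × 0.49 × 0.575 = 0.2818 m³/s
w_7 = (5.95 − 4.81)/2 = 0.57 m; q_7 = 0.60 × 0.31 × 0.57 = 0.1060 m³/s
Stations 1, 8 contribute zero (depth or velocity is 0).
Q = Σ qᵢ = 2.649 m³/s

2.65 m³/s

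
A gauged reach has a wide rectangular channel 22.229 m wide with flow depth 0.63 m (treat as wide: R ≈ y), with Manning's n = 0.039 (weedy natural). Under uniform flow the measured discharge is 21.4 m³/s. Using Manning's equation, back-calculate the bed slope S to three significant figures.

A = b·y = 22.229 × 0.63 = 14.00 m²
Wide channel: R ≈ y = 0.63 m
S = (Q·n / (1·A·R^(2/3)))² = (21.4×0.039 / (1×14.00×0.7349))² = 0.006576

0.00658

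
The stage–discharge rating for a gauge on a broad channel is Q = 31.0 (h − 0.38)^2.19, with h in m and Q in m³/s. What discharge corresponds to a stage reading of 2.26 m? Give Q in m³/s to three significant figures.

Q = 31.0 × (2.26 − 0.38)^2.19 = 31.0 × 1.88^2.19 = 123.5 m³/s

124 m³/s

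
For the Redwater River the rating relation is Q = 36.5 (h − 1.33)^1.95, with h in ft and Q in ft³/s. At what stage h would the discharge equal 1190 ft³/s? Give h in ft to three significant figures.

7.30 ft

h − h₀ = (Q/C)^(1/b) = (1190/36.5)^(1/1.95) = 5.971 ft
h = 1.33 + 5.971 = 7.301 ft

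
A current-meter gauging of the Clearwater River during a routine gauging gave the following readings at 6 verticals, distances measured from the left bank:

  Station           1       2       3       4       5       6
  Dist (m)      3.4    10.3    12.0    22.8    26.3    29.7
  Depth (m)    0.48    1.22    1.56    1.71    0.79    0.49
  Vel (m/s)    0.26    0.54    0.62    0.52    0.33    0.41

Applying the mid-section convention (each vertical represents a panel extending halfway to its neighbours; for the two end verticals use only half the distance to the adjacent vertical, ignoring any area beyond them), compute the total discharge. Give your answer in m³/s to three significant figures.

16.9 m³/s

w_1 = (10.3 − 3.4)/2 = 3.45 m; q_1 = 0.26 × 0.48 × 3.45 = 0.4306 m³/s
w_2 = (12.0 − 3.4)/2 = 4.3 m; q_2 = 0.54 × 1.22 × 4.3 = 2.833 m³/s
w_3 = (22.8 − 10.3)/2 = 6.25 m; q_3 = 0.62 × 1.56 × 6.25 = 6.045 m³/s
w_4 = (26.3 − 12.0)/2 = 7.15 m; q_4 = 0.52 × 1.71 × 7.15 = 6.358 m³/s
w_5 = (29.7 − 22.8)/2 = 3.45 m; q_5 = 0.33 × 0.79 × 3.45 = 0.8994 m³/s
w_6 = (29.7 − 26.3)/2 = 1.7 m; q_6 = 0.41 × 0.49 × 1.7 = 0.3415 m³/s
Q = Σ qᵢ = 16.91 m³/s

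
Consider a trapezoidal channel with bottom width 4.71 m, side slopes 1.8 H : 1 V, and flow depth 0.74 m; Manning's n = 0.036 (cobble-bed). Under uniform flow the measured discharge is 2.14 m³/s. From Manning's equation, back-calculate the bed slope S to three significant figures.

0.000619

A = (b + z·y)·y = (4.71 + 1.8×0.74)×0.74 = 4.471 m²
P = b + 2y√(1+z²) = 4.71 + 2×0.74×√(1+1.8²) = 7.758 m
R = A/P = 4.471/7.758 = 0.5764 m
S = (Q·n / (1·A·R^(2/3)))² = (2.14×0.036 / (1×4.471×0.6926))² = 0.0006190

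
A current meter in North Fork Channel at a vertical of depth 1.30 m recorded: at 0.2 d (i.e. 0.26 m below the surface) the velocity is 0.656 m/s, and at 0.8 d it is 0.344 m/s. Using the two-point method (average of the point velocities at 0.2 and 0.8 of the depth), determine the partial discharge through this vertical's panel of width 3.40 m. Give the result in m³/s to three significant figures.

v̄ = (0.656 + 0.344) / 2 = 0.5000 m/s
q = v̄ × d × w = 0.5000 × 1.30 × 3.40 = 2.210 m³/s

2.21 m³/s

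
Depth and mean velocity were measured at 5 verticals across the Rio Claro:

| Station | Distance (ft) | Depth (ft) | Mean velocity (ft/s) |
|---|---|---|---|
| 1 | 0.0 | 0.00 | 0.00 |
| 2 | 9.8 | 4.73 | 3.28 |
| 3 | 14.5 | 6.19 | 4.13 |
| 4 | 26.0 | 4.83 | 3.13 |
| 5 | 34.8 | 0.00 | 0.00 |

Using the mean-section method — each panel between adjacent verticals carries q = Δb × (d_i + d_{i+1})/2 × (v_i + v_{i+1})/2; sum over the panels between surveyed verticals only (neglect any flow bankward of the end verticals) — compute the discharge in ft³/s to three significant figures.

Panel 1-2: Δb = 9.8 ft, d̄ = (0.00+4.73)/2 = 2.365, v̄ = (0.00+3.28)/2 = 1.64 → q = 9.8×2.365×1.64 = 38.01 ft³/s
Panel 2-3: Δb = 4.7 ft, d̄ = (4.73+6.19)/2 = 5.46, v̄ = (3.28+4.13)/2 = 3.705 → q = 4.7×5.46×3.705 = 95.08 ft³/s
Panel 3-4: Δb = 11.5 ft, d̄ = (6.19+4.83)/2 = 5.51, v̄ = (4.13+3.13)/2 = 3.63 → q = 11.5×5.51×3.63 = 230.0 ft³/s
Panel 4-5: Δb = 8.8 ft, d̄ = (4.83+0.00)/2 = 2.415, v̄ = (3.13+0.00)/2 = 1.565 → q = 8.8×2.415×1.565 = 33.26 ft³/s
Q = Σ q = 396.4 ft³/s

396 ft³/s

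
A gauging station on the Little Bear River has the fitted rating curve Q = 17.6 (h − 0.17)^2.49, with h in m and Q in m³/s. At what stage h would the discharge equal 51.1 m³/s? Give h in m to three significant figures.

h − h₀ = (Q/C)^(1/b) = (51.1/17.6)^(1/2.49) = 1.534 m
h = 0.17 + 1.534 = 1.704 m

1.70 m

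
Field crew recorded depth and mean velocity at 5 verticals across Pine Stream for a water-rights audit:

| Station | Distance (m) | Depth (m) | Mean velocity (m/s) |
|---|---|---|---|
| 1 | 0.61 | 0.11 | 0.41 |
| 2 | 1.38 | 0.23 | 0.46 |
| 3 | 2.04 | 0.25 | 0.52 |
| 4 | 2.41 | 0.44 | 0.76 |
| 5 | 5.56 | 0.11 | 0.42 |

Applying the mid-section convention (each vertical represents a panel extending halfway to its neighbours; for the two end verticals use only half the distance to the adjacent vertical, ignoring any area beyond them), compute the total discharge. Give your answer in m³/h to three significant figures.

w_1 = (1.38 − 0.61)/2 = 0.385 m; q_1 = 0.41 × 0.11 × 0.385 = 0.01736 m³/s
w_2 = (2.04 − 0.61)/2 = 0.715 m; q_2 = 0.46 × 0.23 × 0.715 = 0.07565 m³/s
w_3 = (2.41 − 1.38)/2 = 0.515 m; q_3 = 0.52 × 0.25 × 0.515 = 0.06695 m³/s
w_4 = (5.56 − 2.04)/2 = 1.76 m; q_4 = 0.76 × 0.44 × 1.76 = 0.5885 m³/s
w_5 = (5.56 − 2.41)/2 = 1.575 m; q_5 = 0.42 × 0.11 × 1.575 = 0.07277 m³/s
Q = Σ qᵢ = 0.8213 m³/s
= 0.8213 × 3600 = 2957 m³/h

2960 m³/h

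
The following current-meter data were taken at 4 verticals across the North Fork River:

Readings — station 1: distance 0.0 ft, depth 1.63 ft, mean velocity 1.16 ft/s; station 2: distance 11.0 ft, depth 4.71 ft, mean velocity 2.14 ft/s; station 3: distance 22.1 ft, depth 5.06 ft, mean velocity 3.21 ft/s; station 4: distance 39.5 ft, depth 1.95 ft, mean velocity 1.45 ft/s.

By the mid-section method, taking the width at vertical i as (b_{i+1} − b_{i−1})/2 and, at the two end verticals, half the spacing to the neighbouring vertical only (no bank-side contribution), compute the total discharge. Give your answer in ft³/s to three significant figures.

w_1 = (11.0 − 0.0)/2 = 5.5 ft; q_1 = 1.16 × 1.63 × 5.5 = 10.40 ft³/s
w_2 = (22.1 − 0.0)/2 = 11.05 ft; q_2 = 2.14 × 4.71 × 11.05 = 111.4 ft³/s
w_3 = (39.5 − 11.0)/2 = 14.25 ft; q_3 = 3.21 × 5.06 × 14.25 = 231.5 ft³/s
w_4 = (39.5 − 22.1)/2 = 8.7 ft; q_4 = 1.45 × 1.95 × 8.7 = 24.60 ft³/s
Q = Σ qᵢ = 377.8 ft³/s

378 ft³/s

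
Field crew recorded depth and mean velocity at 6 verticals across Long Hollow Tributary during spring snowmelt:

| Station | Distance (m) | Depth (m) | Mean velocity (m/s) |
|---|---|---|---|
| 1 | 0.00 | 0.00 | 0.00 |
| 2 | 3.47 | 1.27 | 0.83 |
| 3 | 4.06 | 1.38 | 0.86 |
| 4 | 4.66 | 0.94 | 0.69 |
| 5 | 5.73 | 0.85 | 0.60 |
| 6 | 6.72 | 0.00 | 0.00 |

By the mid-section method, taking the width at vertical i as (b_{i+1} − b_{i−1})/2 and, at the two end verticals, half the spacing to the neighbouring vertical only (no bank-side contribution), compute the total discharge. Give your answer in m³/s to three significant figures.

3.91 m³/s

w_2 = (4.06 − 0.00)/2 = 2.03 m; q_2 = 0.83 × 1.27 × 2.03 = 2.140 m³/s
w_3 = (4.66 − 3.47)/2 = 0.595 m; q_3 = 0.86 × 1.38 × 0.595 = 0.7061 m³/s
w_4 = (5.73 − 4.06)/2 = 0.835 m; q_4 = 0.69 × 0.94 × 0.835 = 0.5416 m³/s
w_5 = (6.72 − 4.66)/2 = 1.03 m; q_5 = 0.60 × 0.85 × 1.03 = 0.5253 m³/s
Stations 1, 6 contribute zero (depth or velocity is 0).
Q = Σ qᵢ = 3.913 m³/s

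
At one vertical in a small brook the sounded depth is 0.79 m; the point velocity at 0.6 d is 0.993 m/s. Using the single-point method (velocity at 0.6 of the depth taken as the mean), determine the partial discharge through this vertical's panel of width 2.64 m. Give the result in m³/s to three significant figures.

v̄ = v₀.₆ = 0.993 m/s
q = v̄ × d × w = 0.9930 × 0.79 × 2.64 = 2.071 m³/s

2.07 m³/s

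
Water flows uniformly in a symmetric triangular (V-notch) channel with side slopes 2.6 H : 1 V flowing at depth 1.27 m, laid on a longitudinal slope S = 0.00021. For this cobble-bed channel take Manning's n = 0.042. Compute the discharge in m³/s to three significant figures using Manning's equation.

A = z·y² = 2.6×1.27² = 4.194 m²
P = 2y√(1+z²) = 2×1.27×√(1+2.6²) = 7.076 m
R = A/P = 4.194/7.076 = 0.5927 m
Q = (1/n)·A·R^(2/3)·S^(1/2) = (1/0.042) × 4.194 × 0.5927^(2/3) × 0.00021^(1/2) = 1.021 m³/s

1.02 m³/s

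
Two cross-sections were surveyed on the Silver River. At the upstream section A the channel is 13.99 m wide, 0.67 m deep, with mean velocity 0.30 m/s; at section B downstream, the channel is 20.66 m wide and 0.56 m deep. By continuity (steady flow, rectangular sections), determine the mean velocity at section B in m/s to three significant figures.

Q = A₁V₁ = (13.99×0.67) × 0.30 = 2.812 m³/s
A₂ = 20.66 × 0.56 = 11.57 m²
V₂ = Q/A₂ = 2.812/11.57 = 0.2430 m/s

0.243 m/s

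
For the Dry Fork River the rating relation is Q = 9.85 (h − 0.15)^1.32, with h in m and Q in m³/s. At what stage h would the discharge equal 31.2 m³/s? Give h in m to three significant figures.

h − h₀ = (Q/C)^(1/b) = (31.2/9.85)^(1/1.32) = 2.395 m
h = 0.15 + 2.395 = 2.545 m

2.55 m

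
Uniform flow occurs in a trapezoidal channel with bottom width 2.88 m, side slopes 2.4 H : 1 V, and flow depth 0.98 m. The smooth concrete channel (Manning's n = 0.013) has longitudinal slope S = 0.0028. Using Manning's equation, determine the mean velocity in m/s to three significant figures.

3.03 m/s

A = (b + z·y)·y = (2.88 + 2.4×0.98)×0.98 = 5.127 m²
P = b + 2y√(1+z²) = 2.88 + 2×0.98×√(1+2.4²) = 7.976 m
R = A/P = 5.127/7.976 = 0.6428 m
Q = (1/n)·A·R^(2/3)·S^(1/2) = (1/0.013) × 5.127 × 0.6428^(2/3) × 0.0028^(1/2) = 15.55 m³/s
V = Q/A = 15.55/5.127 = 3.032 m/s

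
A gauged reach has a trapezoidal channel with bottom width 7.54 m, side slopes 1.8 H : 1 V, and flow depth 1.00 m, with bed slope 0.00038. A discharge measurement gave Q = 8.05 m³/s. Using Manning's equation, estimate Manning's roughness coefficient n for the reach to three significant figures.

A = (b + z·y)·y = (7.54 + 1.8×1.00)×1.00 = 9.340 m²
P = b + 2y√(1+z²) = 7.54 + 2×1.00×√(1+1.8²) = 11.66 m
R = A/P = 9.340/11.66 = 0.8011 m
n = (1/Q)·A·R^(2/3)·S^(1/2) = (1/8.05) × 9.340 × 0.8626 × 0.01949 = 0.01951

0.0195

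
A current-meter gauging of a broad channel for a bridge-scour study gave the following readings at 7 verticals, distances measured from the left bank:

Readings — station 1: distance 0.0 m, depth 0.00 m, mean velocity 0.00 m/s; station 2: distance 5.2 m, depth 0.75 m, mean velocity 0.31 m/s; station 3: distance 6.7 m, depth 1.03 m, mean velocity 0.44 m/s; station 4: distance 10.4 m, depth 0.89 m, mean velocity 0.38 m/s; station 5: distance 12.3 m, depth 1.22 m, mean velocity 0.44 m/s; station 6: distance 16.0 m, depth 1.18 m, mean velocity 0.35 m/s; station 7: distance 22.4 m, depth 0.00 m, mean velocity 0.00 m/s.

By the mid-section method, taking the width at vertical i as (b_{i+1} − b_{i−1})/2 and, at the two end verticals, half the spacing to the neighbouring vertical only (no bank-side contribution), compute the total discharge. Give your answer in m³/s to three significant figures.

6.49 m³/s

w_2 = (6.7 − 0.0)/2 = 3.35 m; q_2 = 0.31 × 0.75 × 3.35 = 0.7789 m³/s
w_3 = (10.4 − 5.2)/2 = 2.6 m; q_3 = 0.44 × 1.03 × 2.6 = 1.178 m³/s
w_4 = (12.3 − 6.7)/2 = 2.8 m; q_4 = 0.38 × 0.89 × 2.8 = 0.9470 m³/s
w_5 = (16.0 − 10.4)/2 = 2.8 m; q_5 = 0.44 × 1.22 × 2.8 = 1.503 m³/s
w_6 = (22.4 − 12.3)/2 = 5.05 m; q_6 = 0.35 × 1.18 × 5.05 = 2.086 m³/s
Stations 1, 7 contribute zero (depth or velocity is 0).
Q = Σ qᵢ = 6.493 m³/s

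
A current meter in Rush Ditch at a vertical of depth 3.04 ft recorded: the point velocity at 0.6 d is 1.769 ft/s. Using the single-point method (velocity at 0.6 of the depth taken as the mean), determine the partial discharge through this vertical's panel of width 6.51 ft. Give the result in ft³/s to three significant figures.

v̄ = v₀.₆ = 1.769 ft/s
q = v̄ × d × w = 1.769 × 3.04 × 6.51 = 35.01 ft³/s

35.0 ft³/s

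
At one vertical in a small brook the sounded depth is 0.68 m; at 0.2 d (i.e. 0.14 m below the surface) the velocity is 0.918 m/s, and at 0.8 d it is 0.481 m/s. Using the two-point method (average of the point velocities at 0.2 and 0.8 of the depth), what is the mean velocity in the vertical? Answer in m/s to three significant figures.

v̄ = (0.918 + 0.481) / 2 = 0.6995 m/s

0.700 m/s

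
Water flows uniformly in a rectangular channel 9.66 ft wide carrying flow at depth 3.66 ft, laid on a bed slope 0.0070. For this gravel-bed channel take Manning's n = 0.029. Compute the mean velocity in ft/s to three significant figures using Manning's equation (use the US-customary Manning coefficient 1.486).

6.99 ft/s

A = b·y = 9.66 × 3.66 = 35.36 ft²
P = b + 2y = 9.66 + 2×3.66 = 16.98 ft
R = A/P = 35.36/16.98 = 2.082 ft
Q = (1.486/n)·A·R^(2/3)·S^(1/2) = (1.486/0.029) × 35.36 × 2.082^(2/3) × 0.0070^(1/2) = 247.2 ft³/s
V = Q/A = 247.2/35.36 = 6.991 ft/s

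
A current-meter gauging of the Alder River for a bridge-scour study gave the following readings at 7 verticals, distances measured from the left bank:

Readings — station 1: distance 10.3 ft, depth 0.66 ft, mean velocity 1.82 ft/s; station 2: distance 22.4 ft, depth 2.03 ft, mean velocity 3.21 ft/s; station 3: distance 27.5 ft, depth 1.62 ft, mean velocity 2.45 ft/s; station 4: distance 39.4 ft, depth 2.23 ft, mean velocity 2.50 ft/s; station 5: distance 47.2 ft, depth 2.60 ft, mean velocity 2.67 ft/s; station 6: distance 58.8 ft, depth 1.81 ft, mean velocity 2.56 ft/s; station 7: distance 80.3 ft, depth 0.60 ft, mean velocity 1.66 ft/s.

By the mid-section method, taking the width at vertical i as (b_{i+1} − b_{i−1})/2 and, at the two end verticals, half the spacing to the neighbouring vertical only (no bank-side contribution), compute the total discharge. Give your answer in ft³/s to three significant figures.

w_1 = (22.4 − 10.3)/2 = 6.05 ft; q_1 = 1.82 × 0.66 × 6.05 = 7.267 ft³/s
w_2 = (27.5 − 10.3)/2 = 8.6 ft; q_2 = 3.21 × 2.03 × 8.6 = 56.04 ft³/s
w_3 = (39.4 − 22.4)/2 = 8.5 ft; q_3 = 2.45 × 1.62 × 8.5 = 33.74 ft³/s
w_4 = (47.2 − 27.5)/2 = 9.85 ft; q_4 = 2.50 × 2.23 × 9.85 = 54.91 ft³/s
w_5 = (58.8 − 39.4)/2 = 9.7 ft; q_5 = 2.67 × 2.60 × 9.7 = 67.34 ft³/s
w_6 = (80.3 − 47.2)/2 = 16.55 ft; q_6 = 2.56 × 1.81 × 16.55 = 76.69 ft³/s
w_7 = (80.3 − 58.8)/2 = 10.75 ft; q_7 = 1.66 × 0.60 × 10.75 = 10.71 ft³/s
Q = Σ qᵢ = 306.7 ft³/s

307 ft³/s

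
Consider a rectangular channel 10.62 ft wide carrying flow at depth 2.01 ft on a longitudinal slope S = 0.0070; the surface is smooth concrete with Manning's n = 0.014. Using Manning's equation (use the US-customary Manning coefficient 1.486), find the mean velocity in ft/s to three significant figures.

11.4 ft/s

A = b·y = 10.62 × 2.01 = 21.35 ft²
P = b + 2y = 10.62 + 2×2.01 = 14.64 ft
R = A/P = 21.35/14.64 = 1.458 ft
Q = (1.486/n)·A·R^(2/3)·S^(1/2) = (1.486/0.014) × 21.35 × 1.458^(2/3) × 0.0070^(1/2) = 243.8 ft³/s
V = Q/A = 243.8/21.35 = 11.42 ft/s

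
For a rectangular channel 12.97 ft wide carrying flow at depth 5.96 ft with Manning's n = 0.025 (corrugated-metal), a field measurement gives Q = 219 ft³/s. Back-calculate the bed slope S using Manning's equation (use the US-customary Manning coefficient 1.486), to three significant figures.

A = b·y = 12.97 × 5.96 = 77.30 ft²
P = b + 2y = 12.97 + 2×5.96 = 24.89 ft
R = A/P = 77.30/24.89 = 3.106 ft
S = (Q·n / (1.486·A·R^(2/3)))² = (219×0.025 / (1.486×77.30×2.129))² = 0.0005014

0.000501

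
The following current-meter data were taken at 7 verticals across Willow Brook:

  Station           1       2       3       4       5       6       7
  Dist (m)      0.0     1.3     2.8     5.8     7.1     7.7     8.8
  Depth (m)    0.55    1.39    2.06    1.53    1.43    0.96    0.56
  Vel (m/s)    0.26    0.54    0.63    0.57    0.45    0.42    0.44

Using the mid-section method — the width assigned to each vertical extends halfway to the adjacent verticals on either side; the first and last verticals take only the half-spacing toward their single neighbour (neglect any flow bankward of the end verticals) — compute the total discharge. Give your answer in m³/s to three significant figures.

7.03 m³/s

w_1 = (1.3 − 0.0)/2 = 0.65 m; q_1 = 0.26 × 0.55 × 0.65 = 0.09295 m³/s
w_2 = (2.8 − 0.0)/2 = 1.4 m; q_2 = 0.54 × 1.39 × 1.4 = 1.051 m³/s
w_3 = (5.8 − 1.3)/2 = 2.25 m; q_3 = 0.63 × 2.06 × 2.25 = 2.920 m³/s
w_4 = (7.1 − 2.8)/2 = 2.15 m; q_4 = 0.57 × 1.53 × 2.15 = 1.875 m³/s
w_5 = (7.7 − 5.8)/2 = 0.95 m; q_5 = 0.45 × 1.43 × 0.95 = 0.6113 m³/s
w_6 = (8.8 − 7.1)/2 = 0.85 m; q_6 = 0.42 × 0.96 × 0.85 = 0.3427 m³/s
w_7 = (8.8 − 7.7)/2 = 0.55 m; q_7 = 0.44 × 0.56 × 0.55 = 0.1355 m³/s
Q = Σ qᵢ = 7.028 m³/s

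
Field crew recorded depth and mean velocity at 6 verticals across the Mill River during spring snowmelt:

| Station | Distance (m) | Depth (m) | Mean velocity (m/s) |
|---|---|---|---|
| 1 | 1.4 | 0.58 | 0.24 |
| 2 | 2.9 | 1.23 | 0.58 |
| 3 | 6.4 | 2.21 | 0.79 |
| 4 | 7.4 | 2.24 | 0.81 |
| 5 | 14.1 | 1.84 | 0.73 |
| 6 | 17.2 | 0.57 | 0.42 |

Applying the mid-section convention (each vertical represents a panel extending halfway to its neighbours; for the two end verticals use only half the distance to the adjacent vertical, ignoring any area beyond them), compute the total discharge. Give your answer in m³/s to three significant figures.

19.8 m³/s

w_1 = (2.9 − 1.4)/2 = 0.75 m; q_1 = 0.24 × 0.58 × 0.75 = 0.1044 m³/s
w_2 = (6.4 − 1.4)/2 = 2.5 m; q_2 = 0.58 × 1.23 × 2.5 = 1.784 m³/s
w_3 = (7.4 − 2.9)/2 = 2.25 m; q_3 = 0.79 × 2.21 × 2.25 = 3.928 m³/s
w_4 = (14.1 − 6.4)/2 = 3.85 m; q_4 = 0.81 × 2.24 × 3.85 = 6.985 m³/s
w_5 = (17.2 − 7.4)/2 = 4.9 m; q_5 = 0.73 × 1.84 × 4.9 = 6.582 m³/s
w_6 = (17.2 − 14.1)/2 = 1.55 m; q_6 = 0.42 × 0.57 × 1.55 = 0.3711 m³/s
Q = Σ qᵢ = 19.75 m³/s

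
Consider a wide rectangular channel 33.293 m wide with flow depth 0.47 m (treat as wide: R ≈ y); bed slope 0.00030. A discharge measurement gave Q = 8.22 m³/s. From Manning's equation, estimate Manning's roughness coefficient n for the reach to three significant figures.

A = b·y = 33.293 × 0.47 = 15.65 m²
Wide channel: R ≈ y = 0.47 m
n = (1/Q)·A·R^(2/3)·S^(1/2) = (1/8.22) × 15.65 × 0.6045 × 0.01732 = 0.01993

0.0199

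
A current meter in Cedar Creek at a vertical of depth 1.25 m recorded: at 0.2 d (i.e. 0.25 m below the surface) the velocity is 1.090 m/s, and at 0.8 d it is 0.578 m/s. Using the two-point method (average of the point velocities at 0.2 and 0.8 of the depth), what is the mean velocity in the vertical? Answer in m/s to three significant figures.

v̄ = (1.090 + 0.578) / 2 = 0.8340 m/s

0.834 m/s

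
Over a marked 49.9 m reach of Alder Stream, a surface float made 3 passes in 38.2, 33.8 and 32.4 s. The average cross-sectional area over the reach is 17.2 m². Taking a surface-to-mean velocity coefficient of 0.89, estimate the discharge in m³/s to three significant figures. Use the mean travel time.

22.0 m³/s

t̄ = (38.2 + 33.8 + 32.4) / 3 = 34.8 s
v_surface = L / t̄ = 49.9 / 34.8 = 1.434 m/s
v_mean = 0.89 × 1.434 = 1.276 m/s
Q = A × v_mean = 17.2 × 1.276 = 21.95 m³/s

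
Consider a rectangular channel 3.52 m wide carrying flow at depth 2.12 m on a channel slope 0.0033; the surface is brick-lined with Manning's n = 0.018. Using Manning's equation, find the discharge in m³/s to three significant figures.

23.2 m³/s

A = b·y = 3.52 × 2.12 = 7.462 m²
P = b + 2y = 3.52 + 2×2.12 = 7.760 m
R = A/P = 7.462/7.760 = 0.9616 m
Q = (1/n)·A·R^(2/3)·S^(1/2) = (1/0.018) × 7.462 × 0.9616^(2/3) × 0.0033^(1/2) = 23.20 m³/s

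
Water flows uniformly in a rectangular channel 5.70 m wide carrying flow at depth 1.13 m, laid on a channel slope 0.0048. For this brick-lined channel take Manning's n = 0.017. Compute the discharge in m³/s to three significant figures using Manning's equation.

A = b·y = 5.70 × 1.13 = 6.441 m²
P = b + 2y = 5.70 + 2×1.13 = 7.960 m
R = A/P = 6.441/7.960 = 0.8092 m
Q = (1/n)·A·R^(2/3)·S^(1/2) = (1/0.017) × 6.441 × 0.8092^(2/3) × 0.0048^(1/2) = 22.79 m³/s

22.8 m³/s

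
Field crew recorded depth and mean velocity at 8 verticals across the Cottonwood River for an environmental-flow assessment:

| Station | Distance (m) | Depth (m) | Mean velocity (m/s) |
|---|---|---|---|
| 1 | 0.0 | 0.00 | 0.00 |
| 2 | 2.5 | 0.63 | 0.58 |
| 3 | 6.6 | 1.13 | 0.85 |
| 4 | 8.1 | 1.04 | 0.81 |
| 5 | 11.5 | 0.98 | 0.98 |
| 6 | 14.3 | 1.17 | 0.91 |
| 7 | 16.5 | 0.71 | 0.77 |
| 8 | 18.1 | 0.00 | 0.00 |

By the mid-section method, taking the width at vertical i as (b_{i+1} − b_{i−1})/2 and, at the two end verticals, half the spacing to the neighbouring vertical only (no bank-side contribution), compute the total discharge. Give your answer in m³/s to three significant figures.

w_2 = (6.6 − 0.0)/2 = 3.3 m; q_2 = 0.58 × 0.63 × 3.3 = 1.206 m³/s
w_3 = (8.1 − 2.5)/2 = 2.8 m; q_3 = 0.85 × 1.13 × 2.8 = 2.689 m³/s
w_4 = (11.5 − 6.6)/2 = 2.45 m; q_4 = 0.81 × 1.04 × 2.45 = 2.064 m³/s
w_5 = (14.3 − 8.1)/2 = 3.1 m; q_5 = 0.98 × 0.98 × 3.1 = 2.977 m³/s
w_6 = (16.5 − 11.5)/2 = 2.5 m; q_6 = 0.91 × 1.17 × 2.5 = 2.662 m³/s
w_7 = (18.1 − 14.3)/2 = 1.9 m; q_7 = 0.77 × 0.71 × 1.9 = 1.039 m³/s
Stations 1, 8 contribute zero (depth or velocity is 0).
Q = Σ qᵢ = 12.64 m³/s

12.6 m³/s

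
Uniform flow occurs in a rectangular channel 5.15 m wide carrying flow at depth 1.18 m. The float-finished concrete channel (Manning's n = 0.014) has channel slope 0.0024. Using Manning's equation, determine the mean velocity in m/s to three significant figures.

3.04 m/s

A = b·y = 5.15 × 1.18 = 6.077 m²
P = b + 2y = 5.15 + 2×1.18 = 7.510 m
R = A/P = 6.077/7.510 = 0.8092 m
Q = (1/n)·A·R^(2/3)·S^(1/2) = (1/0.014) × 6.077 × 0.8092^(2/3) × 0.0024^(1/2) = 18.47 m³/s
V = Q/A = 18.47/6.077 = 3.039 m/s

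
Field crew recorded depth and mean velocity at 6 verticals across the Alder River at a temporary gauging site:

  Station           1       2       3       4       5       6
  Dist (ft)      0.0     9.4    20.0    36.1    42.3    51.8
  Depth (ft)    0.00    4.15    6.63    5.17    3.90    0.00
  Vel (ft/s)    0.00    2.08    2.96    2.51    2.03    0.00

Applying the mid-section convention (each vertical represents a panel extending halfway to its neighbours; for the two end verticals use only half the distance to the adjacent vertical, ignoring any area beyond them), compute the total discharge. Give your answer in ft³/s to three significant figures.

w_2 = (20.0 − 0.0)/2 = 10 ft; q_2 = 2.08 × 4.15 × 10 = 86.32 ft³/s
w_3 = (36.1 − 9.4)/2 = 13.35 ft; q_3 = 2.96 × 6.63 × 13.35 = 262.0 ft³/s
w_4 = (42.3 − 20.0)/2 = 11.15 ft; q_4 = 2.51 × 5.17 × 11.15 = 144.7 ft³/s
w_5 = (51.8 − 36.1)/2 = 7.85 ft; q_5 = 2.03 × 3.90 × 7.85 = 62.15 ft³/s
Stations 1, 6 contribute zero (depth or velocity is 0).
Q = Σ qᵢ = 555.1 ft³/s

555 ft³/s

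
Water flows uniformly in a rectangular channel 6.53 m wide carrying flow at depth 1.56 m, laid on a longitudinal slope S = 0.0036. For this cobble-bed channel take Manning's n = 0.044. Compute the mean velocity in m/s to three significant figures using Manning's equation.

A = b·y = 6.53 × 1.56 = 10.19 m²
P = b + 2y = 6.53 + 2×1.56 = 9.650 m
R = A/P = 10.19/9.650 = 1.056 m
Q = (1/n)·A·R^(2/3)·S^(1/2) = (1/0.044) × 10.19 × 1.056^(2/3) × 0.0036^(1/2) = 14.40 m³/s
V = Q/A = 14.40/10.19 = 1.414 m/s

1.41 m/s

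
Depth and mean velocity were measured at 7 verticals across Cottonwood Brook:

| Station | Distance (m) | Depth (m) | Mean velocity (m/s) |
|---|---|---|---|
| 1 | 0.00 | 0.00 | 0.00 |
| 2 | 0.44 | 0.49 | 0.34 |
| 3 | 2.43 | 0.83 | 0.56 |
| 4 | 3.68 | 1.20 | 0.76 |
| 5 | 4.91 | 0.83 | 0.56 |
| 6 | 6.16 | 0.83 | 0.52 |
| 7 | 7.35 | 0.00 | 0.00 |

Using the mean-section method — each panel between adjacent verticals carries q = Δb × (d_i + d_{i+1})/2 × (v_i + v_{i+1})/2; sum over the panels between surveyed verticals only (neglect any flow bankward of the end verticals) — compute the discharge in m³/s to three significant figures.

2.96 m³/s

Panel 1-2: Δb = 0.44 m, d̄ = (0.00+0.49)/2 = 0.245, v̄ = (0.00+0.34)/2 = 0.17 → q = 0.44×0.245×0.17 = 0.01833 m³/s
Panel 2-3: Δb = 1.99 m, d̄ = (0.49+0.83)/2 = 0.66, v̄ = (0.34+0.56)/2 = 0.45 → q = 1.99×0.66×0.45 = 0.5910 m³/s
Panel 3-4: Δb = 1.25 m, d̄ = (0.83+1.20)/2 = 1.015, v̄ = (0.56+0.76)/2 = 0.66 → q = 1.25×1.015×0.66 = 0.8374 m³/s
Panel 4-5: Δb = 1.23 m, d̄ = (1.20+0.83)/2 = 1.015, v̄ = (0.76+0.56)/2 = 0.66 → q = 1.23×1.015×0.66 = 0.8240 m³/s
Panel 5-6: Δb = 1.25 m, d̄ = (0.83+0.83)/2 = 0.83, v̄ = (0.56+0.52)/2 = 0.54 → q = 1.25×0.83×0.54 = 0.5603 m³/s
Panel 6-7: Δb = 1.19 m, d̄ = (0.83+0.00)/2 = 0.415, v̄ = (0.52+0.00)/2 = 0.26 → q = 1.19×0.415×0.26 = 0.1284 m³/s
Q = Σ q = 2.959 m³/s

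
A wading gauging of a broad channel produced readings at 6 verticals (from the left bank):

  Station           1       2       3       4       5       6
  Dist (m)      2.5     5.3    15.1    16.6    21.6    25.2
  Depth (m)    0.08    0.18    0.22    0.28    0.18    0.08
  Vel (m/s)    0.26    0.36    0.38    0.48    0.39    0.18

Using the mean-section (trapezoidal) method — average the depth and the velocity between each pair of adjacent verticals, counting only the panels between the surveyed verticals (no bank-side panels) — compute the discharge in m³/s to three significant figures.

1.63 m³/s

Panel 1-2: Δb = 2.8 m, d̄ = (0.08+0.18)/2 = 0.13, v̄ = (0.26+0.36)/2 = 0.31 → q = 2.8×0.13×0.31 = 0.1128 m³/s
Panel 2-3: Δb = 9.8 m, d̄ = (0.18+0.22)/2 = 0.2, v̄ = (0.36+0.38)/2 = 0.37 → q = 9.8×0.2×0.37 = 0.7252 m³/s
Panel 3-4: Δb = 1.5 m, d̄ = (0.22+0.28)/2 = 0.25, v̄ = (0.38+0.48)/2 = 0.43 → q = 1.5×0.25×0.43 = 0.1613 m³/s
Panel 4-5: Δb = 5 m, d̄ = (0.28+0.18)/2 = 0.23, v̄ = (0.48+0.39)/2 = 0.435 → q = 5×0.23×0.435 = 0.5003 m³/s
Panel 5-6: Δb = 3.6 m, d̄ = (0.18+0.08)/2 = 0.13, v̄ = (0.39+0.18)/2 = 0.285 → q = 3.6×0.13×0.285 = 0.1334 m³/s
Q = Σ q = 1.633 m³/s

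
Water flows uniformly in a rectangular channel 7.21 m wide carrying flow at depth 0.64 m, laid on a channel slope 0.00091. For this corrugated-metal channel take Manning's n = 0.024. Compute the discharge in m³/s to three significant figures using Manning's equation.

A = b·y = 7.21 × 0.64 = 4.614 m²
P = b + 2y = 7.21 + 2×0.64 = 8.490 m
R = A/P = 4.614/8.490 = 0.5435 m
Q = (1/n)·A·R^(2/3)·S^(1/2) = (1/0.024) × 4.614 × 0.5435^(2/3) × 0.00091^(1/2) = 3.863 m³/s

3.86 m³/s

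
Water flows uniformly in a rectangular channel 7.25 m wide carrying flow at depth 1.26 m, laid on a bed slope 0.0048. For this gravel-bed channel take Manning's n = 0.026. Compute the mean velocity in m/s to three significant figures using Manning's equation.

2.55 m/s

A = b·y = 7.25 × 1.26 = 9.135 m²
P = b + 2y = 7.25 + 2×1.26 = 9.770 m
R = A/P = 9.135/9.770 = 0.9350 m
Q = (1/n)·A·R^(2/3)·S^(1/2) = (1/0.026) × 9.135 × 0.9350^(2/3) × 0.0048^(1/2) = 23.28 m³/s
V = Q/A = 23.28/9.135 = 2.548 m/s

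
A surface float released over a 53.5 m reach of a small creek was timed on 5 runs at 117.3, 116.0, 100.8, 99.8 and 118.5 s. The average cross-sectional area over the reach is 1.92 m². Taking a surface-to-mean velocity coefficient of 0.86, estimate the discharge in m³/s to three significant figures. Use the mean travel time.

0.800 m³/s

t̄ = (117.3 + 116.0 + 100.8 + 99.8 + 118.5) / 5 = 110.48 s
v_surface = L / t̄ = 53.5 / 110.48 = 0.4843 m/s
v_mean = 0.86 × 0.4843 = 0.4165 m/s
Q = A × v_mean = 1.92 × 0.4165 = 0.7996 m³/s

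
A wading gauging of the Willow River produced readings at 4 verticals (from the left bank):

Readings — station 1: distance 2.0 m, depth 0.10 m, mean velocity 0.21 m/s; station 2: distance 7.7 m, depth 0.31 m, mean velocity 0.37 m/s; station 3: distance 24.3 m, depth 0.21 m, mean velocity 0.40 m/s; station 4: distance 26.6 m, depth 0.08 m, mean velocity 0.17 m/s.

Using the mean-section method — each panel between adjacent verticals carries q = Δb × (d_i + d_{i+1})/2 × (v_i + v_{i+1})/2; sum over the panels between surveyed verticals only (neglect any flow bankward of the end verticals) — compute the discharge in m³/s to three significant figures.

2.10 m³/s

Panel 1-2: Δb = 5.7 m, d̄ = (0.10+0.31)/2 = 0.205, v̄ = (0.21+0.37)/2 = 0.29 → q = 5.7×0.205×0.29 = 0.3389 m³/s
Panel 2-3: Δb = 16.6 m, d̄ = (0.31+0.21)/2 = 0.26, v̄ = (0.37+0.40)/2 = 0.385 → q = 16.6×0.26×0.385 = 1.662 m³/s
Panel 3-4: Δb = 2.3 m, d̄ = (0.21+0.08)/2 = 0.145, v̄ = (0.40+0.17)/2 = 0.285 → q = 2.3×0.145×0.285 = 0.09505 m³/s
Q = Σ q = 2.096 m³/s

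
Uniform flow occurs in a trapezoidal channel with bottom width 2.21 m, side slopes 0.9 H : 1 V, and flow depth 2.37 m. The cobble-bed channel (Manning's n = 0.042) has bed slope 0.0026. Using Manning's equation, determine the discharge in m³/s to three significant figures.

14.1 m³/s

A = (b + z·y)·y = (2.21 + 0.9×2.37)×2.37 = 10.29 m²
P = b + 2y√(1+z²) = 2.21 + 2×2.37×√(1+0.9²) = 8.587 m
R = A/P = 10.29/8.587 = 1.199 m
Q = (1/n)·A·R^(2/3)·S^(1/2) = (1/0.042) × 10.29 × 1.199^(2/3) × 0.0026^(1/2) = 14.10 m³/s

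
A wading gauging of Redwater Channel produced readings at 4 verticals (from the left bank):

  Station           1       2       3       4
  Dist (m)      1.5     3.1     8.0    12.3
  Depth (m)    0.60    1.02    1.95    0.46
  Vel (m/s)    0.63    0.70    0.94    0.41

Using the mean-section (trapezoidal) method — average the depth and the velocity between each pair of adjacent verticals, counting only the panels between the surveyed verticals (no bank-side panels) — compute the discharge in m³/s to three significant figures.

Panel 1-2: Δb = 1.6 m, d̄ = (0.60+1.02)/2 = 0.81, v̄ = (0.63+0.70)/2 = 0.665 → q = 1.6×0.81×0.665 = 0.8618 m³/s
Panel 2-3: Δb = 4.9 m, d̄ = (1.02+1.95)/2 = 1.485, v̄ = (0.70+0.94)/2 = 0.82 → q = 4.9×1.485×0.82 = 5.967 m³/s
Panel 3-4: Δb = 4.3 m, d̄ = (1.95+0.46)/2 = 1.205, v̄ = (0.94+0.41)/2 = 0.675 → q = 4.3×1.205×0.675 = 3.498 m³/s
Q = Σ q = 10.33 m³/s

10.3 m³/s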